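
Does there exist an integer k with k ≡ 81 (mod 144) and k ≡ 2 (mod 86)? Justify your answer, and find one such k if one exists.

Both moduli are multiples of 2 = gcd(144, 86), so any solution would satisfy k ≡ 81 and k ≡ 2 modulo 2 simultaneously.
These are incompatible: 81 − 2 = 79 is not divisible by 2.
Hence the system has no solution.

No such integer exists.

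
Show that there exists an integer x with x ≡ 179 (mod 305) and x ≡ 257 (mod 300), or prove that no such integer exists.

gcd(305, 300) = 5. If x ≡ 179 (mod 305) and x ≡ 257 (mod 300), then x ≡ 179 (mod 5) and x ≡ 257 (mod 5).
However 179 ≡ 4 and 257 ≡ 2 (mod 5), and 4 ≠ 2.
So no integer satisfies both congruences.

No, no such integer exists.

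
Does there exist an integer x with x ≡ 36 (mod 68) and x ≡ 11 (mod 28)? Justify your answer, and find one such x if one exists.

gcd(68, 28) = 4. If x ≡ 36 (mod 68) and x ≡ 11 (mod 28), then x ≡ 36 (mod 4) and x ≡ 11 (mod 4).
These are incompatible: 36 − 11 = 25 is not divisible by 4.
Therefore no such x exists.

No such integer exists.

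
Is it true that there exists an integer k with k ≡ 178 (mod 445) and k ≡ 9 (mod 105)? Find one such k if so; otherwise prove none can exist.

There is no such integer.

Both moduli are multiples of 5 = gcd(445, 105), so any solution would satisfy k ≡ 178 and k ≡ 9 modulo 5 simultaneously.
But 178 mod 5 = 3 while 9 mod 5 = 4, a contradiction.
Therefore no such k exists.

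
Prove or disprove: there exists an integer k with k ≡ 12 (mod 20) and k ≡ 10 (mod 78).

k = 712

Here gcd(20, 78) = 2, and both 12 and 10 leave remainder 0 mod 2, so the system is consistent.
Write k = 12 + 20t. Then 20t ≡ 10 − 12 ≡ 76 (mod 78); dividing through by 2 gives 10t ≡ 38 (mod 39).
Invert 10 mod 39 by the Euclidean algorithm: 39 = 3·10 + 9, 10 = 1·9 + 1, 9 = 9·1 + 0; back-substituting, 1 = 10 − 1·9 = 10 − (39 − 3·10) = −39 + 4·10. Hence 10·4 ≡ 1, so 10⁻¹ ≡ 4 (mod 39).
Multiplying by 4: t ≡ 4·38 = 152 ≡ 35 (mod 39).
Then k = 12 + 20·35 = 712.
Indeed 712 ≡ 12 (mod 20) and 712 ≡ 10 (mod 78).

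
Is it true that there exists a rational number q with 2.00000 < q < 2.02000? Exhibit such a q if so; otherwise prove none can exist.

Multiplying by 51: 51·2.00000 = 102.00000 and 51·2.02000 = 103.02000, so the integer 103 lies strictly between them.
Hence 103/51 is a rational number with 2.00000 < 103/51 < 2.02000.

q = 103/51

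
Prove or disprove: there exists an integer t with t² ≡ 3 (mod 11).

t = 5

Take t = 5. Then 5² = 25 = 2·11 + 3, so 5² ≡ 3 (mod 11).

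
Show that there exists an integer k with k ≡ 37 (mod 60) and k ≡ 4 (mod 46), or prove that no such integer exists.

Both moduli are multiples of 2 = gcd(60, 46), so any solution would satisfy k ≡ 37 and k ≡ 4 modulo 2 simultaneously.
However 37 ≡ 1 and 4 ≡ 0 (mod 2), and 1 ≠ 0.
Therefore no such k exists.

No, no such integer exists.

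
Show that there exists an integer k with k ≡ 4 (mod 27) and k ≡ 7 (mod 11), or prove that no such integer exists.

k = 139

gcd(27, 11) = 1, so the Chinese Remainder Theorem guarantees exactly one residue class mod 297 satisfying both.
Write k = 4 + 27t and require 4 + 27t ≡ 7 (mod 11), i.e. 27t ≡ 3 (mod 11).
27 ≡ 5 (mod 11), so this reads 5t ≡ 3 (mod 11). Since 5·9 = 45 = 4·11 + 1, the inverse of 5 mod 11 is 9.
Multiplying by 9: t ≡ 9·3 = 27 ≡ 5 (mod 11).
With t = 5: k = 4 + 27·5 = 139.
Verify: 139 = 5·27 + 4 and 139 = 12·11 + 7. ✓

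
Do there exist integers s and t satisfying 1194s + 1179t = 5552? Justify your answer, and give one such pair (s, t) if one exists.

gcd(1194, 1179) = 3, so every integer of the form 1194s + 1179t is a multiple of 3.
But 5552 is not a multiple of 3 (it leaves remainder 2).
Therefore 1194s + 1179t = 5552 has no solution in integers.

There are no such integers.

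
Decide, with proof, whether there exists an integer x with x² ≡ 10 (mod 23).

23 is prime, so by Euler's criterion 10 is a square mod 23 iff 10^((23−1)/2) = 10^11 ≡ 1 (mod 23).
Squaring successively (mod 23): 10^2 = 100 ≡ 8; 10^4 ≡ 8² = 64 ≡ 18; 10^8 ≡ 18² = 324 ≡ 2.
Since 11 = 8 + 2 + 1, 10^11 ≡ 2 · 8 · 10; multiplying out mod 23: 2·8 = 16 ≡ 16, then 16·10 = 160 ≡ 22. Thus 10^11 ≡ 22 ≡ −1 (mod 23).
The value −1 means 10 is a non-residue modulo 23, so x² ≡ 10 (mod 23) is impossible.

No such integer exists.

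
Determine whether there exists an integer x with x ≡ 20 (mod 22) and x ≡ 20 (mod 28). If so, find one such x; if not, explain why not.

The moduli are not coprime: gcd(22, 28) = 2. Compatibility requires 2 ∣ (20 − 20) = 0, which holds, so solutions exist.
The smallest candidate x = 20 works directly: 20 ≡ 20 (mod 28).
Check: 20 mod 22 = 20, 20 mod 28 = 20. ✓

x = 20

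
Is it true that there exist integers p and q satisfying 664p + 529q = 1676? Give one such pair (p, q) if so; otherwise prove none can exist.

p = 369, q = -460

664 and 529 are coprime, so 664p + 529q ranges over all of ℤ.
Dividing repeatedly: 664 = 1·529 + 135, 529 = 3·135 + 124, 135 = 1·124 + 11, 124 = 11·11 + 3, 11 = 3·3 + 2, 3 = 1·2 + 1, 2 = 2·1 + 0.
Unwinding: 1 = 3 − 1·2 = 3 − (11 − 3·3) = −11 + 4·3 = −11 + 4·(124 − 11·11) = 4·124 − 45·11 = 4·124 − 45·(135 − 1·124) = −45·135 + 49·124 = −45·135 + 49·(529 − 3·135) = 49·529 − 192·135 = 49·529 − 192·(664 − 1·529) = −192·664 + 241·529, i.e. 664·(-192) + 529·241 = 1.
Multiplying through by 1676: p = (-192)·1676 = -321792, q = 241·1676 = 403916 is a solution.
Adding 609·529 to p and subtracting 609·664 from q gives the tidier solution (369, -460).
Check: 664·369 + 529·(-460) = 245016 − 243340 = 1676. ✓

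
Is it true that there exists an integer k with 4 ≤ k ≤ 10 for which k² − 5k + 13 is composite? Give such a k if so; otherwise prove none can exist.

k = 4

At k = 4: 4² − 5·4 + 13 = 9 = 3·3, which is composite.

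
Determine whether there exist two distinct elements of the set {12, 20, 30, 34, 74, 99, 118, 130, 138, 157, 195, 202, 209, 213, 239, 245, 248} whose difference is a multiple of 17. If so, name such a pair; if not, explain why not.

Reduce each element modulo 17: 12↦12, 20↦3, 30↦13, 34↦0, 74↦6, 99↦14, 118↦16, 130↦11, 138↦2, 157↦4, 195↦8, 202↦15, 209↦5, 213↦9, 239↦1, 245↦7, 248↦10.
All 17 residues are distinct, so no two elements differ by a multiple of 17.

No, no such pair exists.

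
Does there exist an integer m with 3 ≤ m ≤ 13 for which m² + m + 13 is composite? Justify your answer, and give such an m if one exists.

At m = 7: 7² + 7 + 13 = 69 = 3·23, which is composite.

m = 7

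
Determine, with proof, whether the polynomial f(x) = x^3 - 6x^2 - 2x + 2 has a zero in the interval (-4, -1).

f has no root in that interval.

f(-4) = -150 and f(-1) = -3, both negative, so a sign-change argument is unavailable; we show f keeps this sign on the whole interval.
Substitute x = -1 − u, where 0 < u < 3 on the interval. Expanding, f(-1 − u) = -u^3 - 9u^2 - 13u - 3.
All 4 nonzero coefficients of this polynomial in u are negative; hence for u > 0 the value is a sum of negative terms (the constant -3 among them).
Therefore f(x) < 0 throughout (-4, -1), and f has no zero there.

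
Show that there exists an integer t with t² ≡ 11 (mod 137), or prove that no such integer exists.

t = 82 works: 82² = 6724, and 6724 − 11 = 6713 = 49·137.

t = 82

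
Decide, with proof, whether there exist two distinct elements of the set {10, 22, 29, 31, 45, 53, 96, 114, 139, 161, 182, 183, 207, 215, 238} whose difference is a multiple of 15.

No, no such pair exists.

Residues mod 15: 10↦10, 22↦7, 29↦14, 31↦1, 45↦0, 53↦8, 96↦6, 114↦9, 139↦4, 161↦11, 182↦2, 183↦3, 207↦12, 215↦5, 238↦13.
No residue repeats among the 15 elements, so no pair has difference ≡ 0 (mod 15).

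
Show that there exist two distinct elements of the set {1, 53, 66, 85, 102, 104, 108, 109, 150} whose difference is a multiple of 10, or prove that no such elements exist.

No such pair exists.

Residues mod 10: 1↦1, 53↦3, 66↦6, 85↦5, 102↦2, 104↦4, 108↦8, 109↦9, 150↦0.
No residue repeats among the 9 elements, so no pair has difference ≡ 0 (mod 10).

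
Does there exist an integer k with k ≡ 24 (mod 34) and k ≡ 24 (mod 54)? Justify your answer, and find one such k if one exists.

gcd(34, 54) = 2. A simultaneous solution exists iff 24 ≡ 24 (mod 2); here 24 mod 2 = 0 = 24 mod 2, so it does.
The smallest candidate k = 24 works directly: 24 ≡ 24 (mod 54).
Indeed 24 ≡ 24 (mod 34) and 24 ≡ 24 (mod 54).

k = 24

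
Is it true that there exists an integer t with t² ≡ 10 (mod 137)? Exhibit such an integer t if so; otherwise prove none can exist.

137 is prime, so by Euler's criterion 10 is a square mod 137 iff 10^((137−1)/2) = 10^68 ≡ 1 (mod 137).
Repeated squaring mod 137: 10^2 = 100 ≡ 100; 10^4 ≡ 100² = 10000 ≡ 136; 10^8 ≡ 136² = 18496 ≡ 1; 10^16 ≡ 1² = 1 ≡ 1; 10^32 ≡ 1² = 1 ≡ 1; 10^64 ≡ 1² = 1 ≡ 1.
Since 68 = 64 + 4, 10^68 ≡ 1 · 136; multiplying out mod 137: 1·136 = 136 ≡ 136. Thus 10^68 ≡ 136 ≡ −1 (mod 137).
The value −1 means 10 is a non-residue modulo 137, so t² ≡ 10 (mod 137) is impossible.

There is no such integer.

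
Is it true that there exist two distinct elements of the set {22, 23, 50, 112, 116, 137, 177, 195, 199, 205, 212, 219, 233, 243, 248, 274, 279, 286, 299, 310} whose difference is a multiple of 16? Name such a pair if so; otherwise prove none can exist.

Reduce each element mod 16: 22↦6, 23↦7, 50↦2, 112↦0, 116↦4, 137↦9, 177↦1, 195↦3, 199↦7, 205↦13, 212↦4, 219↦11, 233↦9, 243↦3, 248↦8, 274↦2, 279↦7, 286↦14, 299↦11, 310↦6. The residue 6 repeats (at 22 and 310), and 310 − 22 = 288 = 18·16.

22 and 310 are such a pair.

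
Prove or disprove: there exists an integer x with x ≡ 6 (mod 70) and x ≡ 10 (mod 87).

gcd(70, 87) = 1, so the Chinese Remainder Theorem guarantees exactly one residue class mod 6090 satisfying both.
Any solution of the first congruence is x = 6 + 70t; substituting into the second, 70t ≡ 10 − 6 ≡ 4 (mod 87).
Invert 70 mod 87 by the Euclidean algorithm: 87 = 1·70 + 17, 70 = 4·17 + 2, 17 = 8·2 + 1, 2 = 2·1 + 0; back-substituting, 1 = 17 − 8·2 = 17 − 8·(70 − 4·17) = −8·70 + 33·17 = −8·70 + 33·(87 − 1·70) = 33·87 − 41·70. Hence 70·(-41) ≡ 1, so 70⁻¹ ≡ -41 ≡ 46 (mod 87).
Therefore t ≡ 46·4 = 184 ≡ 10 (mod 87).
Taking t = 10 gives x = 6 + 70·10 = 706.
Indeed 706 ≡ 6 (mod 70) and 706 ≡ 10 (mod 87).

x = 706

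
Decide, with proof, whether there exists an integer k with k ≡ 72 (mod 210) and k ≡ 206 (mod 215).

Both moduli are multiples of 5 = gcd(210, 215), so any solution would satisfy k ≡ 72 and k ≡ 206 modulo 5 simultaneously.
However 72 ≡ 2 and 206 ≡ 1 (mod 5), and 2 ≠ 1.
Hence the system has no solution.

No, no such integer exists.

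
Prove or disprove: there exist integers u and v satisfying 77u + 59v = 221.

Since gcd(77, 59) = 1, every integer is an integer combination of 77 and 59.
Euclidean algorithm: 77 = 1·59 + 18, 59 = 3·18 + 5, 18 = 3·5 + 3, 5 = 1·3 + 2, 3 = 1·2 + 1, 2 = 2·1 + 0.
Back-substituting, 1 = 3 − 1·2 = 3 − (5 − 1·3) = −5 + 2·3 = −5 + 2·(18 − 3·5) = 2·18 − 7·5 = 2·18 − 7·(59 − 3·18) = −7·59 + 23·18 = −7·59 + 23·(77 − 1·59) = 23·77 − 30·59; that is, 77·23 + 59·(-30) = 1.
Scaling by 221 gives the particular solution (u, v) = (5083, -6630).
Shifting by a multiple of (59, −77) keeps it a solution: u = 5083 − 86·59 = 9, v = -6630 + 86·77 = -8.
Check: 77·9 + 59·(-8) = 693 − 472 = 221. ✓

u = 9, v = -8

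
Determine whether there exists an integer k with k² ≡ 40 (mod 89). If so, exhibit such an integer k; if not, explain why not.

Take k = 29. Then 29² = 841 = 9·89 + 40, so 29² ≡ 40 (mod 89).

k = 29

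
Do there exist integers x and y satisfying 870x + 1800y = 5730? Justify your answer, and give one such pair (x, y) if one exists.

x = 19, y = -6

gcd(870, 1800) = 30, and 30 divides 5730, so integer solutions exist.
Dividing through by 30 reduces the equation to 29x + 60y = 191.
Dividing repeatedly: 60 = 2·29 + 2, 29 = 14·2 + 1, 2 = 2·1 + 0.
Working back up the chain: 1 = 29 − 14·2 = 29 − 14·(60 − 2·29) = −14·60 + 29·29. So 29·29 + 60·(-14) = 1.
Scaling by 191 gives the particular solution (x, y) = (5539, -2674).
Subtracting 92·60 from x and adding 92·29 to y gives the tidier solution (19, -6).
Check: 870·19 + 1800·(-6) = 16530 − 10800 = 5730. ✓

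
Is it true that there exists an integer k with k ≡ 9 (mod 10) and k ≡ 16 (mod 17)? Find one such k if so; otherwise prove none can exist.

k = 169

Since 10 and 17 share no common factor, CRT says the pair of congruences has a solution (unique mod 170).
Any solution of the first congruence is k = 9 + 10t; substituting into the second, 10t ≡ 16 − 9 ≡ 7 (mod 17).
Note 10·12 = 120 ≡ 1 (mod 17) (as 120 − 1 = 7·17), so 10⁻¹ ≡ 12.
Therefore t ≡ 12·7 = 84 ≡ 16 (mod 17).
Taking t = 16 gives k = 9 + 10·16 = 169.
Verify: 169 = 16·10 + 9 and 169 = 9·17 + 16. ✓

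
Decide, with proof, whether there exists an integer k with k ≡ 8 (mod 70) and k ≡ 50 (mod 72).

gcd(70, 72) = 2. A simultaneous solution exists iff 8 ≡ 50 (mod 2); here 8 mod 2 = 0 = 50 mod 2, so it does.
Write k = 8 + 70t. Then 70t ≡ 50 − 8 ≡ 42 (mod 72); dividing through by 2 gives 35t ≡ 21 (mod 36).
To invert 35 modulo 36: 36 = 1·35 + 1, 35 = 35·1 + 0, and unwinding, 1 = 36 − 1·35. Thus 35⁻¹ ≡ -1 ≡ 35 (mod 36).
Multiplying by 35: t ≡ 35·21 = 735 ≡ 15 (mod 36).
Then k = 8 + 70·15 = 1058.
Verify: 1058 = 15·70 + 8 and 1058 = 14·72 + 50. ✓

k = 1058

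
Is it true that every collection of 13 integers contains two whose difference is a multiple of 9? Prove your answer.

Yes, this is always true.

There are exactly 9 possible remainders on division by 9.
With 13 integers and only 9 classes, the pigeonhole principle forces two of them, say a and b, into the same class.
Equal remainders mean a − b ≡ 0 (mod 9), so 9 divides their difference.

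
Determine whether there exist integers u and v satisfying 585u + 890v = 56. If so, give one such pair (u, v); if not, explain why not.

There are no such integers.

gcd(585, 890) = 5, so every integer of the form 585u + 890v is a multiple of 5.
However 56 leaves remainder 1 on division by 5.
So the equation is unsolvable over ℤ.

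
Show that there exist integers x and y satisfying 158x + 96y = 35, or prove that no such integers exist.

gcd(158, 96) = 2, so every integer of the form 158x + 96y is a multiple of 2.
But 35 is not a multiple of 2 (it leaves remainder 1).
Therefore 158x + 96y = 35 has no solution in integers.

There are no such integers.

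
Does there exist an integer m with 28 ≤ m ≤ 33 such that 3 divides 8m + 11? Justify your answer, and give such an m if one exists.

At m = 28 the value 235 is not a multiple of 3. At m = 29 we get 8·29 + 11 = 243, and 243 = 3·81.

m = 29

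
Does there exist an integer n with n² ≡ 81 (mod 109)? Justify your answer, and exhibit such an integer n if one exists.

n = 100 works: 100² = 10000, and 10000 − 81 = 9919 = 91·109.

n = 100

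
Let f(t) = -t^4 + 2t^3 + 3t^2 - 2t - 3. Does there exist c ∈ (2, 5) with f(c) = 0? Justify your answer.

Yes, such a c exists.

f(2) = 5 and f(5) = -313, which have opposite signs.
As a polynomial, f is continuous on every closed interval.
By the Intermediate Value Theorem f must vanish at some point of (2, 5).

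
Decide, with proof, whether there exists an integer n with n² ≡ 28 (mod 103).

n = 53

n = 53 works: 53² = 2809, and 2809 − 28 = 2781 = 27·103.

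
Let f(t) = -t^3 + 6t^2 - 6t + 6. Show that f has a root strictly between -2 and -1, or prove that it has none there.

The endpoint values f(-2) = 50 and f(-1) = 19 are both positive. Claim: f(t) > 0 for every t in (-2, -1).
Substitute t = -1 − u, where 0 < u < 1 on the interval. Expanding, f(-1 − u) = u^3 + 9u^2 + 21u + 19.
The nonzero coefficients here are all positive, so for u > 0 every term is positive (or zero), and the constant term 19 is strictly positive.
Therefore f(t) > 0 throughout (-2, -1), and f has no zero there.

No.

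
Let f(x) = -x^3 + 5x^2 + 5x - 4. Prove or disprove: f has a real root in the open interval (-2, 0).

f(-2) = 14 and f(0) = -4, which have opposite signs.
Since f is a polynomial it is continuous on [-2, 0].
By the Intermediate Value Theorem f must vanish at some point of (-2, 0).

Yes, f has a root in the interval.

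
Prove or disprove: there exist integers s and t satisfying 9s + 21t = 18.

s = 2, t = 0

Since gcd(9, 21) = 3 and 18 = 3·6, Bézout's identity guarantees a solution.
Dividing through by 3 reduces the equation to 3s + 7t = 6.
Run the Euclidean algorithm on 7 and 3: 7 = 2·3 + 1, 3 = 3·1 + 0.
Back-substituting, 1 = 7 − 2·3; that is, 3·(-2) + 7·1 = 1.
Multiplying through by 6: s = (-2)·6 = -12, t = 1·6 = 6 is a solution.
Adding 2·7 to s and subtracting 2·3 from t gives the tidier solution (2, 0).
Indeed 9·2 + 21·0 = 18 + 0 = 18.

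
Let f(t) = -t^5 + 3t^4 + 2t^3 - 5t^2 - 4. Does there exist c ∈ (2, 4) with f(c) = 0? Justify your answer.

f(2) = 8 and f(4) = -212, which have opposite signs.
f is continuous everywhere (it is a polynomial), in particular on [2, 4].
By the Intermediate Value Theorem, f takes the value 0 somewhere in the open interval.

Yes, such a c exists.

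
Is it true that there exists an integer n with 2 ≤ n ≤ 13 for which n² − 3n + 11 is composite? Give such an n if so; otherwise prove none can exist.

n = 11

At n = 11: 11² − 3·11 + 11 = 99 = 3·33, which is composite.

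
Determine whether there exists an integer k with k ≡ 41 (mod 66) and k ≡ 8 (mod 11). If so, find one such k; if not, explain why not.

gcd(66, 11) = 11. A simultaneous solution exists iff 41 ≡ 8 (mod 11); here 41 mod 11 = 8 = 8 mod 11, so it does.
The smallest candidate k = 41 works directly: 41 ≡ 8 (mod 11).
Indeed 41 ≡ 41 (mod 66) and 41 ≡ 8 (mod 11).

k = 41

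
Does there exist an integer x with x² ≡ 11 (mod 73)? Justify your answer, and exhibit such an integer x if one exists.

No such integer exists.

73 is prime, so by Euler's criterion 11 is a square mod 73 iff 11^((73−1)/2) = 11^36 ≡ 1 (mod 73).
Repeated squaring mod 73: 11^2 = 121 ≡ 48; 11^4 ≡ 48² = 2304 ≡ 41; 11^8 ≡ 41² = 1681 ≡ 2; 11^16 ≡ 2² = 4 ≡ 4; 11^32 ≡ 4² = 16 ≡ 16.
Since 36 = 32 + 4, 11^36 ≡ 16 · 41; multiplying out mod 73: 16·41 = 656 ≡ 72. Thus 11^36 ≡ 72 ≡ −1 (mod 73).
By Euler's criterion 11 is a quadratic non-residue mod 73: no x satisfies x² ≡ 11 (mod 73).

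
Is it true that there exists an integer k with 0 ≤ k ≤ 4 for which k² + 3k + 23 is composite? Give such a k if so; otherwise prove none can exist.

At k = 1: 1² + 3·1 + 23 = 27 = 3·9, which is composite.

k = 1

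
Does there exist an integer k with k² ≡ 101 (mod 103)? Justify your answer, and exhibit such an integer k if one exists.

There is no such integer.

103 is prime, so by Euler's criterion 101 is a square mod 103 iff 101^((103−1)/2) = 101^51 ≡ 1 (mod 103).
Repeated squaring mod 103: 101^2 = 10201 ≡ 4; 101^4 ≡ 4² = 16 ≡ 16; 101^8 ≡ 16² = 256 ≡ 50; 101^16 ≡ 50² = 2500 ≡ 28; 101^32 ≡ 28² = 784 ≡ 63.
Since 51 = 32 + 16 + 2 + 1, 101^51 ≡ 63 · 28 · 4 · 101; multiplying out mod 103: 63·28 = 1764 ≡ 13, then 13·4 = 52 ≡ 52, then 52·101 = 5252 ≡ 102. Thus 101^51 ≡ 102 ≡ −1 (mod 103).
By Euler's criterion 101 is a quadratic non-residue mod 103: no k satisfies k² ≡ 101 (mod 103).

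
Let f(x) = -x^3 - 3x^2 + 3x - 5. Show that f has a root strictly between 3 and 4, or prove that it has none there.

No.

f(3) = -50 and f(4) = -105, both negative, so a sign-change argument is unavailable; we show f keeps this sign on the whole interval.
Substitute x = 3 + u, where 0 < u < 1 on the interval. Expanding, f(3 + u) = -u^3 - 12u^2 - 42u - 50.
The nonzero coefficients here are all negative, so for u > 0 every term is negative (or zero), and the constant term -50 is strictly negative.
Therefore f(x) < 0 throughout (3, 4), and f has no zero there.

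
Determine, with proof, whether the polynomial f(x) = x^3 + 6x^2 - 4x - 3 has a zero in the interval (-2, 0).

Yes, f has a root in the interval.

f(-2) = 21 and f(0) = -3, which have opposite signs.
Since f is a polynomial it is continuous on [-2, 0].
By the Intermediate Value Theorem f must vanish at some point of (-2, 0).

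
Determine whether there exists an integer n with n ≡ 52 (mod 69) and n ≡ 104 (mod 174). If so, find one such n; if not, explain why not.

Both moduli are multiples of 3 = gcd(69, 174), so any solution would satisfy n ≡ 52 and n ≡ 104 modulo 3 simultaneously.
But 52 mod 3 = 1 while 104 mod 3 = 2, a contradiction.
So no integer satisfies both congruences.

There is no such integer.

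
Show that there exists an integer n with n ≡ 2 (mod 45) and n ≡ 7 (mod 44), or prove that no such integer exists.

n = 227

Since 45 and 44 share no common factor, CRT says the pair of congruences has a solution (unique mod 1980).
Write n = 2 + 45t and require 2 + 45t ≡ 7 (mod 44), i.e. 45t ≡ 5 (mod 44).
45 ≡ 1 (mod 44), so this reads 1t ≡ 5 (mod 44). So t ≡ 5 (mod 44).
Taking t = 5 gives n = 2 + 45·5 = 227.
Check: 227 mod 45 = 2, 227 mod 44 = 7. ✓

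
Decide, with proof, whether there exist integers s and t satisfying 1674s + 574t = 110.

Every value of 1674s + 574t is a multiple of gcd(1674, 574) = 2; since 2 ∣ 110, solutions exist.
Dividing through by 2 reduces the equation to 837s + 287t = 55.
Euclidean algorithm: 837 = 2·287 + 263, 287 = 1·263 + 24, 263 = 10·24 + 23, 24 = 1·23 + 1, 23 = 23·1 + 0.
Unwinding: 1 = 24 − 1·23 = 24 − (263 − 10·24) = −263 + 11·24 = −263 + 11·(287 − 1·263) = 11·287 − 12·263 = 11·287 − 12·(837 − 2·287) = −12·837 + 35·287, i.e. 837·(-12) + 287·35 = 1.
Multiplying through by 55: s = (-12)·55 = -660, t = 35·55 = 1925 is a solution.
The general solution is s = -660 + 287k, t = 1925 − 837k; taking k = 3 gives the smaller pair s = 201, t = -586.
Check: 1674·201 + 574·(-586) = 336474 − 336364 = 110. ✓

s = 201, t = -586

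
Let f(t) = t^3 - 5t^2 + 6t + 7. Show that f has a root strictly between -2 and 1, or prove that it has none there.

Such a root exists.

f(-2) = -33 and f(1) = 9, which have opposite signs.
Since f is a polynomial it is continuous on [-2, 1].
By the Intermediate Value Theorem, f takes the value 0 somewhere in the open interval.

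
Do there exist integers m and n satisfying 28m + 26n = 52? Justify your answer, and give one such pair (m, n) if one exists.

Every value of 28m + 26n is a multiple of gcd(28, 26) = 2; since 2 ∣ 52, solutions exist.
Dividing through by 2 reduces the equation to 14m + 13n = 26.
Run the Euclidean algorithm on 14 and 13: 14 = 1·13 + 1, 13 = 13·1 + 0.
Back-substituting, 1 = 14 − 1·13; that is, 14·1 + 13·(-1) = 1.
Scaling by 26 gives the particular solution (m, n) = (26, -26).
Subtracting 2·13 from m and adding 2·14 to n gives the tidier solution (0, 2).
Indeed 28·0 + 26·2 = 0 + 52 = 52.

m = 0, n = 2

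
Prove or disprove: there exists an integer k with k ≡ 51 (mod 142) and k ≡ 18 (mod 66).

Reduce both congruences modulo 2, which divides 142 and 66: they say k ≡ 51 (mod 2) and k ≡ 18 (mod 2).
But 51 mod 2 = 1 while 18 mod 2 = 0, a contradiction.
Therefore no such k exists.

There is no such integer.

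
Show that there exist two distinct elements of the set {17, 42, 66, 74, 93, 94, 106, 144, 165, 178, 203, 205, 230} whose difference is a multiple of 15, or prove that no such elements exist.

No such pair exists.

Two integers differ by a multiple of 15 exactly when they have the same residue mod 15. The residues are 17↦2, 42↦12, 66↦6, 74↦14, 93↦3, 94↦4, 106↦1, 144↦9, 165↦0, 178↦13, 203↦8, 205↦10, 230↦5.
No residue repeats among the 13 elements, so no pair has difference ≡ 0 (mod 15).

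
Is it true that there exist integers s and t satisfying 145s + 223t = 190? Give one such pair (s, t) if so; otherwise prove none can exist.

Since gcd(145, 223) = 1, every integer is an integer combination of 145 and 223.
Dividing repeatedly: 223 = 1·145 + 78, 145 = 1·78 + 67, 78 = 1·67 + 11, 67 = 6·11 + 1, 11 = 11·1 + 0.
Back-substituting, 1 = 67 − 6·11 = 67 − 6·(78 − 1·67) = −6·78 + 7·67 = −6·78 + 7·(145 − 1·78) = 7·145 − 13·78 = 7·145 − 13·(223 − 1·145) = −13·223 + 20·145; that is, 145·20 + 223·(-13) = 1.
Scaling by 190 gives the particular solution (s, t) = (3800, -2470).
Shifting by a multiple of (223, −145) keeps it a solution: s = 3800 − 17·223 = 9, t = -2470 + 17·145 = -5.
Check: 145·9 + 223·(-5) = 1305 − 1115 = 190. ✓

s = 9, t = -5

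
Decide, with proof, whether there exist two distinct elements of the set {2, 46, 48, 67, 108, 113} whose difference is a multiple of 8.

No such pair exists.

Reduce each element modulo 8: 2↦2, 46↦6, 48↦0, 67↦3, 108↦4, 113↦1.
These 6 residues are pairwise different, hence no difference of two elements is divisible by 8.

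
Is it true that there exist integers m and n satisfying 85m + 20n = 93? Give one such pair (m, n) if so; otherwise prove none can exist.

Any value of 85m + 20n is a multiple of gcd(85, 20) = 5.
But 93 is not a multiple of 5 (it leaves remainder 3).
Therefore 85m + 20n = 93 has no solution in integers.

No, no such integers exist.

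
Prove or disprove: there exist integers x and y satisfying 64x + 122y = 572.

x = 28, y = -10

Since gcd(64, 122) = 2 and 572 = 2·286, Bézout's identity guarantees a solution.
Dividing through by 2 reduces the equation to 32x + 61y = 286.
Dividing repeatedly: 61 = 1·32 + 29, 32 = 1·29 + 3, 29 = 9·3 + 2, 3 = 1·2 + 1, 2 = 2·1 + 0.
Back-substituting, 1 = 3 − 1·2 = 3 − (29 − 9·3) = −29 + 10·3 = −29 + 10·(32 − 1·29) = 10·32 − 11·29 = 10·32 − 11·(61 − 1·32) = −11·61 + 21·32; that is, 32·21 + 61·(-11) = 1.
Multiplying through by 286: x = 21·286 = 6006, y = (-11)·286 = -3146 is a solution.
The general solution is x = 6006 + 61k, y = -3146 − 32k; taking k = -98 gives the smaller pair x = 28, y = -10.
Check: 64·28 + 122·(-10) = 1792 − 1220 = 572. ✓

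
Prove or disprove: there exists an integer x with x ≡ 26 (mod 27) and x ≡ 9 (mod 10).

The moduli 27 and 10 are coprime, so by the Chinese Remainder Theorem a unique solution modulo 270 exists.
Any solution of the first congruence is x = 26 + 27t; substituting into the second, 27t ≡ 9 − 26 ≡ 3 (mod 10).
27 ≡ 7 (mod 10), so this reads 7t ≡ 3 (mod 10). Note 7·3 = 21 ≡ 1 (mod 10) (as 21 − 1 = 2·10), so 7⁻¹ ≡ 3.
Multiplying by 3: t ≡ 3·3 = 9 (mod 10).
With t = 9: x = 26 + 27·9 = 269.
Indeed 269 ≡ 26 (mod 27) and 269 ≡ 9 (mod 10).

x = 269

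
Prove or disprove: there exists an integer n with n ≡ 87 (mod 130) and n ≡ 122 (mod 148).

There is no such integer.

gcd(130, 148) = 2. If n ≡ 87 (mod 130) and n ≡ 122 (mod 148), then n ≡ 87 (mod 2) and n ≡ 122 (mod 2).
These are incompatible: 87 − 122 = -35 is not divisible by 2.
Hence the system has no solution.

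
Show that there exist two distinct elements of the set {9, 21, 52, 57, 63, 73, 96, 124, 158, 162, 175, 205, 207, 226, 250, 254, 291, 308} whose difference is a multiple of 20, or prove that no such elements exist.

Reduce each element modulo 20: 9↦9, 21↦1, 52↦12, 57↦17, 63↦3, 73↦13, 96↦16, 124↦4, 158↦18, 162↦2, 175↦15, 205↦5, 207↦7, 226↦6, 250↦10, 254↦14, 291↦11, 308↦8.
No residue repeats among the 18 elements, so no pair has difference ≡ 0 (mod 20).

There is no such pair.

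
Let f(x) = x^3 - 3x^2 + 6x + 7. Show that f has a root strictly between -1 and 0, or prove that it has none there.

Yes, f has a root in the interval.

f(-1) = -3 and f(0) = 7, which have opposite signs.
Since f is a polynomial it is continuous on [-1, 0].
By the Intermediate Value Theorem, f takes the value 0 somewhere in the open interval.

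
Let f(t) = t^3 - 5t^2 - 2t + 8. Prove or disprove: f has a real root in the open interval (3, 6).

f(3) = -16 and f(6) = 32, which have opposite signs.
f is continuous everywhere (it is a polynomial), in particular on [3, 6].
By the Intermediate Value Theorem f must vanish at some point of (3, 6).

Such a root exists.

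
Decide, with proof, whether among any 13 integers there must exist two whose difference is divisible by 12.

There are exactly 12 possible remainders on division by 12.
Since 13 > 12, two of the 13 integers must share a residue class by the pigeonhole principle; call them a and b.
Equal remainders mean a − b ≡ 0 (mod 12), so 12 divides their difference.

Yes, this is always true.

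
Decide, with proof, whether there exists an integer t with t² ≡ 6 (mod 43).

t = 7 works: 7² = 49, and 49 − 6 = 43 = 1·43.

t = 7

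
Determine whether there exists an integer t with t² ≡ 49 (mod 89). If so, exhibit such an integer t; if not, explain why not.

Take t = 82. Then 82² = 6724 = 75·89 + 49, so 82² ≡ 49 (mod 89).

t = 82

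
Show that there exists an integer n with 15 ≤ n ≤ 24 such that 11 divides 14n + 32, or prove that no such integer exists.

n = 15

At n = 15 we get 14·15 + 32 = 242, and 242 = 11·22.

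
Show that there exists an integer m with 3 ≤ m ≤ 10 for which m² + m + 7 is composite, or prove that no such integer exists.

m = 6

At m = 6: 6² + 6 + 7 = 49 = 7·7, which is composite.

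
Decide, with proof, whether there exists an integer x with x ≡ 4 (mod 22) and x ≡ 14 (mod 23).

gcd(22, 23) = 1, so the Chinese Remainder Theorem guarantees exactly one residue class mod 506 satisfying both.
Any solution of the first congruence is x = 4 + 22t; substituting into the second, 22t ≡ 14 − 4 ≡ 10 (mod 23).
To invert 22 modulo 23: 23 = 1·22 + 1, 22 = 22·1 + 0, and unwinding, 1 = 23 − 1·22. Thus 22⁻¹ ≡ -1 ≡ 22 (mod 23).
Therefore t ≡ 22·10 = 220 ≡ 13 (mod 23).
With t = 13: x = 4 + 22·13 = 290.
Indeed 290 ≡ 4 (mod 22) and 290 ≡ 14 (mod 23).

x = 290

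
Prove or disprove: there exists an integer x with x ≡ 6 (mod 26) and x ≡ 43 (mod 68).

Both moduli are multiples of 2 = gcd(26, 68), so any solution would satisfy x ≡ 6 and x ≡ 43 modulo 2 simultaneously.
These are incompatible: 6 − 43 = -37 is not divisible by 2.
Therefore no such x exists.

No such integer exists.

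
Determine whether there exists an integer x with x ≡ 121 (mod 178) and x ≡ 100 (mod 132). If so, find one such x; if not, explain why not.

Reduce both congruences modulo 2, which divides 178 and 132: they say x ≡ 121 (mod 2) and x ≡ 100 (mod 2).
But 121 mod 2 = 1 while 100 mod 2 = 0, a contradiction.
Therefore no such x exists.

No such integer exists.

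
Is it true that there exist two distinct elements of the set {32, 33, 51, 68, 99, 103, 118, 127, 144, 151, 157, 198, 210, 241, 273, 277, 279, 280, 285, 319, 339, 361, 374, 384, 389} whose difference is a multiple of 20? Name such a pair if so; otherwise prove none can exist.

33 and 273 are such a pair.

33 mod 20 = 13 and 273 mod 20 = 13, so 273 − 33 = 240 = 12·20.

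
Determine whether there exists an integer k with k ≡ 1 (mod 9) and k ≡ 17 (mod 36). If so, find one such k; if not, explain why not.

No such integer exists.

gcd(9, 36) = 9. If k ≡ 1 (mod 9) and k ≡ 17 (mod 36), then k ≡ 1 (mod 9) and k ≡ 17 (mod 9).
However 1 ≡ 1 and 17 ≡ 8 (mod 9), and 1 ≠ 8.
Therefore no such k exists.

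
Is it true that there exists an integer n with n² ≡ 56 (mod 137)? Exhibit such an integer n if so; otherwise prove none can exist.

Take n = 78. Then 78² = 6084 = 44·137 + 56, so 78² ≡ 56 (mod 137).

n = 78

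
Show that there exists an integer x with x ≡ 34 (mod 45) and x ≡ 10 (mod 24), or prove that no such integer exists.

x = 34

Here gcd(45, 24) = 3, and both 34 and 10 leave remainder 1 mod 3, so the system is consistent.
The smallest candidate x = 34 works directly: 34 ≡ 10 (mod 24).
Check: 34 mod 45 = 34, 34 mod 24 = 10. ✓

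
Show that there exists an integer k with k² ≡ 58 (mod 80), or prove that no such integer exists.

No such integer exists.

Reduce modulo 4, which divides 80: we would need k² ≡ 2 (mod 4).
Computing k² mod 4 for k = 0, 1, …, 2 (enough, by the symmetry k ↦ 4 − k) gives 0, 1, 0.
The set of squares mod 4 is therefore {0, 1}, which does not contain 2.
Therefore k² ≡ 58 (mod 80) has no solution.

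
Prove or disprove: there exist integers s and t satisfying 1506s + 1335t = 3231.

Since gcd(1506, 1335) = 3 and 3231 = 3·1077, Bézout's identity guarantees a solution.
Dividing through by 3 reduces the equation to 502s + 445t = 1077.
Run the Euclidean algorithm on 502 and 445: 502 = 1·445 + 57, 445 = 7·57 + 46, 57 = 1·46 + 11, 46 = 4·11 + 2, 11 = 5·2 + 1, 2 = 2·1 + 0.
Back-substituting, 1 = 11 − 5·2 = 11 − 5·(46 − 4·11) = −5·46 + 21·11 = −5·46 + 21·(57 − 1·46) = 21·57 − 26·46 = 21·57 − 26·(445 − 7·57) = −26·445 + 203·57 = −26·445 + 203·(502 − 1·445) = 203·502 − 229·445; that is, 502·203 + 445·(-229) = 1.
Times 1077: 502·218631 + 445·(-246633) = 1077, so (218631, -246633) solves it.
The general solution is s = 218631 + 445k, t = -246633 − 502k; taking k = -491 gives the smaller pair s = 136, t = -151.
Indeed 1506·136 + 1335·(-151) = 204816 − 201585 = 3231.

s = 136, t = -151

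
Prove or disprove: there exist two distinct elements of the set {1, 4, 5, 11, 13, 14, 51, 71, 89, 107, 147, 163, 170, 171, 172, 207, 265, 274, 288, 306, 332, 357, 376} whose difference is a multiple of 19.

1 mod 19 = 1 and 172 mod 19 = 1, so 172 − 1 = 171 = 9·19.

Yes: 1 and 172.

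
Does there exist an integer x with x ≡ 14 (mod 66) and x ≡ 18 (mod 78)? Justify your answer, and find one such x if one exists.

There is no such integer.

Reduce both congruences modulo 6, which divides 66 and 78: they say x ≡ 14 (mod 6) and x ≡ 18 (mod 6).
But 14 mod 6 = 2 while 18 mod 6 = 0, a contradiction.
Therefore no such x exists.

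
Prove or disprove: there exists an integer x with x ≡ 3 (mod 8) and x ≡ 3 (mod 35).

x = 3

gcd(8, 35) = 1, so the Chinese Remainder Theorem guarantees exactly one residue class mod 280 satisfying both.
Any solution of the first congruence is x = 3 + 8t; substituting into the second, 8t ≡ 3 − 3 ≡ 0 (mod 35).
t = 0 satisfies this.
Taking t = 0 gives x = 3 + 8·0 = 3.
Check: 3 mod 8 = 3, 3 mod 35 = 3. ✓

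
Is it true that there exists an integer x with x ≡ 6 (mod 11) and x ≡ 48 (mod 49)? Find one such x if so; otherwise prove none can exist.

x = 391

gcd(11, 49) = 1, so the Chinese Remainder Theorem guarantees exactly one residue class mod 539 satisfying both.
Write x = 6 + 11t and require 6 + 11t ≡ 48 (mod 49), i.e. 11t ≡ 42 (mod 49).
Invert 11 mod 49 by the Euclidean algorithm: 49 = 4·11 + 5, 11 = 2·5 + 1, 5 = 5·1 + 0; back-substituting, 1 = 11 − 2·5 = 11 − 2·(49 − 4·11) = −2·49 + 9·11. Hence 11·9 ≡ 1, so 11⁻¹ ≡ 9 (mod 49).
Multiplying by 9: t ≡ 9·42 = 378 ≡ 35 (mod 49).
Taking t = 35 gives x = 6 + 11·35 = 391.
Verify: 391 = 35·11 + 6 and 391 = 7·49 + 48. ✓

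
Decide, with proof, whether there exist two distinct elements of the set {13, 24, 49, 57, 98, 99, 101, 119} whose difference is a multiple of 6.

Both 13 and 49 leave remainder 1 on division by 6; their difference 36 = 6·6 is a multiple of 6.

Yes: 13 and 49.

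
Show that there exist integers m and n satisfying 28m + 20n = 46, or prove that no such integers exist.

There are no such integers.

Both 28 and 20 are divisible by gcd(28, 20) = 4, hence so is any combination 28m + 20n.
But 46 = 4·11 + 2, so 4 ∤ 46.
Hence no integers m, n satisfy the equation.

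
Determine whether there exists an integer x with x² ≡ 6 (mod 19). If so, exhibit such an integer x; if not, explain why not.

x = 14

x = 14 works: 14² = 196, and 196 − 6 = 190 = 10·19.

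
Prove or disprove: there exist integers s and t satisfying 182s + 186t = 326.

s = 58, t = -55

gcd(182, 186) = 2, and 2 divides 326, so integer solutions exist.
Dividing through by 2 reduces the equation to 91s + 93t = 163.
Euclidean algorithm: 93 = 1·91 + 2, 91 = 45·2 + 1, 2 = 2·1 + 0.
Back-substituting, 1 = 91 − 45·2 = 91 − 45·(93 − 1·91) = −45·93 + 46·91; that is, 91·46 + 93·(-45) = 1.
Scaling by 163 gives the particular solution (s, t) = (7498, -7335).
Subtracting 80·93 from s and adding 80·91 to t gives the tidier solution (58, -55).
Indeed 182·58 + 186·(-55) = 10556 − 10230 = 326.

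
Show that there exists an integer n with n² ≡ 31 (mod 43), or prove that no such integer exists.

Take n = 17. Then 17² = 289 = 6·43 + 31, so 17² ≡ 31 (mod 43).

n = 17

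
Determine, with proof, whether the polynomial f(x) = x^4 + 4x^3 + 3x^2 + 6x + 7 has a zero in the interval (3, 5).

f has no root in that interval.

f(3) = 241 and f(5) = 1237, both positive, so a sign-change argument is unavailable; we show f keeps this sign on the whole interval.
Substitute x = 3 + u, where 0 < u < 2 on the interval. Expanding, f(3 + u) = u^4 + 16u^3 + 93u^2 + 240u + 241.
The nonzero coefficients here are all positive, so for u > 0 every term is positive (or zero), and the constant term 241 is strictly positive.
So f is strictly positive on (3, 5); no root exists in the interval.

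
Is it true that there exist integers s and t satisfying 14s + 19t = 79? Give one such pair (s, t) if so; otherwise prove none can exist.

14 and 19 are coprime, so 14s + 19t ranges over all of ℤ.
Run the Euclidean algorithm on 19 and 14: 19 = 1·14 + 5, 14 = 2·5 + 4, 5 = 1·4 + 1, 4 = 4·1 + 0.
Working back up the chain: 1 = 5 − 1·4 = 5 − (14 − 2·5) = −14 + 3·5 = −14 + 3·(19 − 1·14) = 3·19 − 4·14. So 14·(-4) + 19·3 = 1.
Scaling by 79 gives the particular solution (s, t) = (-316, 237).
Adding 17·19 to s and subtracting 17·14 from t gives the tidier solution (7, -1).
Indeed 14·7 + 19·(-1) = 98 − 19 = 79.

s = 7, t = -1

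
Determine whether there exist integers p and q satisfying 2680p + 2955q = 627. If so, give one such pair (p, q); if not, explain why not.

No such integers exist.

Both 2680 and 2955 are divisible by gcd(2680, 2955) = 5, hence so is any combination 2680p + 2955q.
But 627 = 5·125 + 2, so 5 ∤ 627.
So the equation is unsolvable over ℤ.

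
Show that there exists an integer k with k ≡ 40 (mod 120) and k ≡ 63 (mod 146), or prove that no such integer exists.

There is no such integer.

gcd(120, 146) = 2. If k ≡ 40 (mod 120) and k ≡ 63 (mod 146), then k ≡ 40 (mod 2) and k ≡ 63 (mod 2).
These are incompatible: 40 − 63 = -23 is not divisible by 2.
Hence the system has no solution.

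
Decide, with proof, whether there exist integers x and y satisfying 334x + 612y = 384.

Since gcd(334, 612) = 2 and 384 = 2·192, Bézout's identity guarantees a solution.
Dividing through by 2 reduces the equation to 167x + 306y = 192.
Euclidean algorithm: 306 = 1·167 + 139, 167 = 1·139 + 28, 139 = 4·28 + 27, 28 = 1·27 + 1, 27 = 27·1 + 0.
Back-substituting, 1 = 28 − 1·27 = 28 − (139 − 4·28) = −139 + 5·28 = −139 + 5·(167 − 1·139) = 5·167 − 6·139 = 5·167 − 6·(306 − 1·167) = −6·306 + 11·167; that is, 167·11 + 306·(-6) = 1.
Scaling by 192 gives the particular solution (x, y) = (2112, -1152).
Shifting by a multiple of (306, −167) keeps it a solution: x = 2112 − 6·306 = 276, y = -1152 + 6·167 = -150.
Indeed 334·276 + 612·(-150) = 92184 − 91800 = 384.

x = 276, y = -150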